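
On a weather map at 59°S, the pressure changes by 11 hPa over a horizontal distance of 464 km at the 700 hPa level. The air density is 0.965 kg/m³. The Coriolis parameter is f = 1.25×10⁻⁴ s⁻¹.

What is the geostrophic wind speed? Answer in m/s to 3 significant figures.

19.7 m/s

Pressure gradient: |∂P/∂n| = 1100 Pa / 464000 m = 2.37×10⁻³ Pa/m
Geostrophic balance (pressure-gradient force = Coriolis force):
V_g = (1/(fρ)) |∂P/∂n| = 2.37×10⁻³ / (1.25×10⁻⁴ × 0.965) = 19.7 m/s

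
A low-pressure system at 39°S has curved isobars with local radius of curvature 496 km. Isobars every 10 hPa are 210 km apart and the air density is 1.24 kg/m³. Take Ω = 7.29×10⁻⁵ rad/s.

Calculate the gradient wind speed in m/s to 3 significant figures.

Coriolis parameter at 39°S:
f = 2Ω sin φ = 2 × 7.29×10⁻⁵ × sin 39° = 9.18×10⁻⁵ s⁻¹
Pressure gradient: |∂P/∂n| = 1000 Pa / 210000 m = 4.76×10⁻³ Pa/m
Geostrophic speed: V_g = |∂P/∂n|/(fρ) = 4.76×10⁻³/(9.18×10⁻⁵ × 1.24) = 41.9 m/s
Around a low, centrifugal force acts outward with Coriolis, so pressure-gradient force balances both:
(1/ρ)|∂P/∂n| = fV + V²/R  →  V² + fR·V − fR·V_g = 0
With fR = 9.18×10⁻⁵ × 496×10³ m = 45.5 m/s:
V = [−fR + √((fR)² + 4 fR V_g)]/2 = [−45.5 + √(45.5² + 4×45.5×41.9)]/2 = 26.5 m/s
Subgeostrophic (V < V_g = 41.9 m/s), as expected around a low.

26.5 m/s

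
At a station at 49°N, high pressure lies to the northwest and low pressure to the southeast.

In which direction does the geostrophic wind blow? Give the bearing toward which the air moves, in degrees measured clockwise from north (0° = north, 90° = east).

225°

The pressure-gradient force points toward the southeast (bearing 135°).
Geostrophic balance: in the Northern Hemisphere the Coriolis force deflects motion to the right, so the geostrophic wind blows 90° to the right of the pressure-gradient force (low pressure on the left).
Rotating 135° by 90° clockwise gives 225° — the wind blows toward the southwest.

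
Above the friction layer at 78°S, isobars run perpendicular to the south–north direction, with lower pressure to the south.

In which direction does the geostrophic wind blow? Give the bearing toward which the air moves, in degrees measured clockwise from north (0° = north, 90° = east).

090°

The pressure-gradient force points toward the south (bearing 180°).
Geostrophic balance: in the Southern Hemisphere the Coriolis force deflects motion to the left, so the geostrophic wind blows 90° to the left of the pressure-gradient force (low pressure on the right).
Rotating 180° by 90° counterclockwise gives 090° — the wind blows toward the east.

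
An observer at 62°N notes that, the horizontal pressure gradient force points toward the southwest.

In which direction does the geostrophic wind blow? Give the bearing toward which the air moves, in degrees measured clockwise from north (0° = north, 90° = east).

315°

The pressure-gradient force points toward the southwest (bearing 225°).
Geostrophic balance: in the Northern Hemisphere the Coriolis force deflects motion to the right, so the geostrophic wind blows 90° to the right of the pressure-gradient force (low pressure on the left).
Rotating 225° by 90° clockwise gives 315° — the wind blows toward the northwest.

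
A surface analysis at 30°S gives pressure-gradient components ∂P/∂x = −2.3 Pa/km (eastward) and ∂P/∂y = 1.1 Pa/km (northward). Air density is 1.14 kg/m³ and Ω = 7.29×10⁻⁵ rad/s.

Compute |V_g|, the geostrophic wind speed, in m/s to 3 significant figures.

30.7 m/s

Coriolis parameter at 30°S:
f = 2Ω sin φ = 2 × 7.29×10⁻⁵ × sin 30° = 7.29×10⁻⁵ s⁻¹
In the Southern Hemisphere f is negative: f = −7.29×10⁻⁵ s⁻¹.
Component geostrophic relations (x east, y north):
u_g = −(1/(fρ)) ∂P/∂y,  v_g = (1/(fρ)) ∂P/∂x
u_g = −(1.1×10⁻³)/(−7.29×10⁻⁵ × 1.14) = 13.2 m/s;  v_g = (−2.3×10⁻³)/(−7.29×10⁻⁵ × 1.14) = 27.7 m/s
|V_g| = √(u_g² + v_g²) = 30.7 m/s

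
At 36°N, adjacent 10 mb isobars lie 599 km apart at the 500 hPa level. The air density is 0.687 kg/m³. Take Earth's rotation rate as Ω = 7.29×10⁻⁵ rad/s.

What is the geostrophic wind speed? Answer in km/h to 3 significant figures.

Coriolis parameter at 36°N:
f = 2Ω sin φ = 2 × 7.29×10⁻⁵ × sin 36° = 8.57×10⁻⁵ s⁻¹
Pressure gradient: |∂P/∂n| = 1000 Pa / 599000 m = 1.67×10⁻³ Pa/m
Geostrophic balance (pressure-gradient force = Coriolis force):
V_g = (1/(fρ)) |∂P/∂n| = 1.67×10⁻³ / (8.57×10⁻⁵ × 0.687) = 28.4 m/s
Converting: 28.4 m/s × 3.6 = 102 km/h

102 km/h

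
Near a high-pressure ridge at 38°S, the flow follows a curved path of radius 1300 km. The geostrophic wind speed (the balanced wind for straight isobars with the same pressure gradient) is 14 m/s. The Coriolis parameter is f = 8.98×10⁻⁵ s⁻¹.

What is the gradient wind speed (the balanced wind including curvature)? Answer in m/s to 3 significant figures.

16.3 m/s

Around a high, pressure-gradient force acts outward with centrifugal, so Coriolis balances both:
fV = (1/ρ)|∂P/∂n| + V²/R  →  V² − fR·V + fR·V_g = 0
With fR = 8.98×10⁻⁵ × 1300×10³ m = 117 m/s:
V = [fR − √((fR)² − 4 fR V_g)]/2 = [117 − √(117² − 4×117×14)]/2 = 16.3 m/s
Supergeostrophic (V > V_g = 14 m/s), as expected around a high.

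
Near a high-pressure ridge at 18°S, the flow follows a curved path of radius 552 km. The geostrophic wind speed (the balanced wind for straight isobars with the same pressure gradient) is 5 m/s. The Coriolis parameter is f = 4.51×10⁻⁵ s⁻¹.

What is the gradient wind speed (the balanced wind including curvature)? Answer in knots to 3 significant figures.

Around a high, pressure-gradient force acts outward with centrifugal, so Coriolis balances both:
fV = (1/ρ)|∂P/∂n| + V²/R  →  V² − fR·V + fR·V_g = 0
With fR = 4.51×10⁻⁵ × 552×10³ m = 24.9 m/s:
V = [fR − √((fR)² − 4 fR V_g)]/2 = [24.9 − √(24.9² − 4×24.9×5)]/2 = 6.93 m/s
Supergeostrophic (V > V_g = 5 m/s), as expected around a high.
Converting: 6.93 m/s × 1.944 = 13.5 knots

13.5 knots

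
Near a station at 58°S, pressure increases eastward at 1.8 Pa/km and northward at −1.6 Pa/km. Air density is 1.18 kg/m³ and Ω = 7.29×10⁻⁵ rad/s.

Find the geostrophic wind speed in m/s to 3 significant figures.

16.5 m/s

Coriolis parameter at 58°S:
f = 2Ω sin φ = 2 × 7.29×10⁻⁵ × sin 58° = 1.24×10⁻⁴ s⁻¹
In the Southern Hemisphere f is negative: f = −1.24×10⁻⁴ s⁻¹.
Component geostrophic relations (x east, y north):
u_g = −(1/(fρ)) ∂P/∂y,  v_g = (1/(fρ)) ∂P/∂x
u_g = −(−1.6×10⁻³)/(−1.24×10⁻⁴ × 1.18) = −11.0 m/s;  v_g = (1.8×10⁻³)/(−1.24×10⁻⁴ × 1.18) = −12.3 m/s
|V_g| = √(u_g² + v_g²) = 16.5 m/s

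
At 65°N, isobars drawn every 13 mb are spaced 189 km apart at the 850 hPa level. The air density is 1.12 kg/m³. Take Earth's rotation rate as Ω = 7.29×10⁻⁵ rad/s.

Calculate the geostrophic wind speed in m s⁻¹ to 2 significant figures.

Coriolis parameter at 65°N:
f = 2Ω sin φ = 2 × 7.29×10⁻⁵ × sin 65° = 1.32×10⁻⁴ s⁻¹
Pressure gradient: |∂P/∂n| = 1300 Pa / 189000 m = 6.88×10⁻³ Pa/m
Geostrophic balance (pressure-gradient force = Coriolis force):
V_g = (1/(fρ)) |∂P/∂n| = 6.88×10⁻³ / (1.32×10⁻⁴ × 1.12) = 46.5 m/s

46 m s⁻¹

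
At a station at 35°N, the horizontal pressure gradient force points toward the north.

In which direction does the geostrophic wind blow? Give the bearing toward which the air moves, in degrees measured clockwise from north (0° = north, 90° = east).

The pressure-gradient force points toward the north (bearing 000°).
Geostrophic balance: in the Northern Hemisphere the Coriolis force deflects motion to the right, so the geostrophic wind blows 90° to the right of the pressure-gradient force (low pressure on the left).
Rotating 000° by 90° clockwise gives 090° — the wind blows toward the east.

090°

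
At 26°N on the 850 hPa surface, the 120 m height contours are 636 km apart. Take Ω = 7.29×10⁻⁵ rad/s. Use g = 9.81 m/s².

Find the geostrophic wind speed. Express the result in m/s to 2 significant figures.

29 m/s

Coriolis parameter at 26°N:
f = 2Ω sin φ = 2 × 7.29×10⁻⁵ × sin 26° = 6.39×10⁻⁵ s⁻¹
Height gradient: |∂Z/∂n| = 120 m / 636000 m = 1.89×10⁻⁴
On a pressure surface, geostrophic balance gives V_g = (g/f)|∂Z/∂n|:
V_g = 9.81 × 1.89×10⁻⁴ / 6.39×10⁻⁵ = 29.0 m/s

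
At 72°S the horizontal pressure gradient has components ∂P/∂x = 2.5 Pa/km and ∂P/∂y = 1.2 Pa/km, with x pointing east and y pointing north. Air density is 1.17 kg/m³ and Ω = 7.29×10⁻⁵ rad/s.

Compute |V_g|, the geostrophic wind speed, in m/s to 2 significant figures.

17 m/s

Coriolis parameter at 72°S:
f = 2Ω sin φ = 2 × 7.29×10⁻⁵ × sin 72° = 1.39×10⁻⁴ s⁻¹
In the Southern Hemisphere f is negative: f = −1.39×10⁻⁴ s⁻¹.
Component geostrophic relations (x east, y north):
u_g = −(1/(fρ)) ∂P/∂y,  v_g = (1/(fρ)) ∂P/∂x
u_g = −(1.2×10⁻³)/(−1.39×10⁻⁴ × 1.17) = 7.40 m/s;  v_g = (2.5×10⁻³)/(−1.39×10⁻⁴ × 1.17) = −15.4 m/s
|V_g| = √(u_g² + v_g²) = 17.1 m/s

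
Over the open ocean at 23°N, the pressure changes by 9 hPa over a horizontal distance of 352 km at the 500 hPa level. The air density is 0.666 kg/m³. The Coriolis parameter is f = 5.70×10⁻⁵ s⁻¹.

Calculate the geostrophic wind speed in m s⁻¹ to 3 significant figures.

Pressure gradient: |∂P/∂n| = 900 Pa / 352000 m = 2.56×10⁻³ Pa/m
Geostrophic balance (pressure-gradient force = Coriolis force):
V_g = (1/(fρ)) |∂P/∂n| = 2.56×10⁻³ / (5.70×10⁻⁵ × 0.666) = 67.4 m/s

67.4 m s⁻¹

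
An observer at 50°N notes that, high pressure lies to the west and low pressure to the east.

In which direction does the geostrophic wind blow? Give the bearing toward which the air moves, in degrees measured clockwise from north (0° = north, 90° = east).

The pressure-gradient force points toward the east (bearing 090°).
Geostrophic balance: in the Northern Hemisphere the Coriolis force deflects motion to the right, so the geostrophic wind blows 90° to the right of the pressure-gradient force (low pressure on the left).
Rotating 090° by 90° clockwise gives 180° — the wind blows toward the south.

180°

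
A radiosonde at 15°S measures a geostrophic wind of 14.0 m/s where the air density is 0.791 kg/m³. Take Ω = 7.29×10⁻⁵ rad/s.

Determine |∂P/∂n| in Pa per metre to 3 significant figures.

Coriolis parameter at 15°S:
f = 2Ω sin φ = 2 × 7.29×10⁻⁵ × sin 15° = 3.77×10⁻⁵ s⁻¹
Geostrophic balance rearranged: |∂P/∂n| = f ρ V_g
|∂P/∂n| = 3.77×10⁻⁵ × 0.791 × 14.0 = 4.18×10⁻⁴ Pa/m

4.18×10⁻⁴ Pa/m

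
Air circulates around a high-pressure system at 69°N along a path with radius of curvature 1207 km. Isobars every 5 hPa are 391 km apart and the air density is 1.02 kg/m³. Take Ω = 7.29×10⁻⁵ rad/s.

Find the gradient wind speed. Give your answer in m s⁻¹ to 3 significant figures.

9.79 m s⁻¹

Coriolis parameter at 69°N:
f = 2Ω sin φ = 2 × 7.29×10⁻⁵ × sin 69° = 1.36×10⁻⁴ s⁻¹
Pressure gradient: |∂P/∂n| = 500 Pa / 391000 m = 1.28×10⁻³ Pa/m
Geostrophic speed: V_g = |∂P/∂n|/(fρ) = 1.28×10⁻³/(1.36×10⁻⁴ × 1.02) = 9.21 m/s
Around a high, pressure-gradient force acts outward with centrifugal, so Coriolis balances both:
fV = (1/ρ)|∂P/∂n| + V²/R  →  V² − fR·V + fR·V_g = 0
With fR = 1.36×10⁻⁴ × 1207×10³ m = 164 m/s:
V = [fR − √((fR)² − 4 fR V_g)]/2 = [164 − √(164² − 4×164×9.21)]/2 = 9.79 m/s
Supergeostrophic (V > V_g = 9.21 m/s), as expected around a high.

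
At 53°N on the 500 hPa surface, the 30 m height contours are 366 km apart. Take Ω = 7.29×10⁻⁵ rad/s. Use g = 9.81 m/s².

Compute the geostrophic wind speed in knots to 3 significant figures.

13.4 knots

Coriolis parameter at 53°N:
f = 2Ω sin φ = 2 × 7.29×10⁻⁵ × sin 53° = 1.16×10⁻⁴ s⁻¹
Height gradient: |∂Z/∂n| = 30 m / 366000 m = 8.20×10⁻⁵
On a pressure surface, geostrophic balance gives V_g = (g/f)|∂Z/∂n|:
V_g = 9.81 × 8.20×10⁻⁵ / 1.16×10⁻⁴ = 6.91 m/s
Converting: 6.91 m/s × 1.944 = 13.4 knots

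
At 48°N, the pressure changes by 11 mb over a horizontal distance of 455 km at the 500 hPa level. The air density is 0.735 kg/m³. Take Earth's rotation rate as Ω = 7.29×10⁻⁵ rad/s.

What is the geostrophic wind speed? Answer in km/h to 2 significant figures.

110 km/h

Coriolis parameter at 48°N:
f = 2Ω sin φ = 2 × 7.29×10⁻⁵ × sin 48° = 1.08×10⁻⁴ s⁻¹
Pressure gradient: |∂P/∂n| = 1100 Pa / 455000 m = 2.42×10⁻³ Pa/m
Geostrophic balance (pressure-gradient force = Coriolis force):
V_g = (1/(fρ)) |∂P/∂n| = 2.42×10⁻³ / (1.08×10⁻⁴ × 0.735) = 30.4 m/s
Converting: 30.4 m/s × 3.6 = 110 km/h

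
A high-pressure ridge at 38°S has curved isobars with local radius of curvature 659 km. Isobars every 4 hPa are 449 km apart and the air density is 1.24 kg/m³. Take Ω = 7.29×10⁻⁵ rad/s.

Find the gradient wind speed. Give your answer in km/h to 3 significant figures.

Coriolis parameter at 38°S:
f = 2Ω sin φ = 2 × 7.29×10⁻⁵ × sin 38° = 8.98×10⁻⁵ s⁻¹
Pressure gradient: |∂P/∂n| = 400 Pa / 449000 m = 8.91×10⁻⁴ Pa/m
Geostrophic speed: V_g = |∂P/∂n|/(fρ) = 8.91×10⁻⁴/(8.98×10⁻⁵ × 1.24) = 8.00 m/s
Around a high, pressure-gradient force acts outward with centrifugal, so Coriolis balances both:
fV = (1/ρ)|∂P/∂n| + V²/R  →  V² − fR·V + fR·V_g = 0
With fR = 8.98×10⁻⁵ × 659×10³ m = 59.2 m/s:
V = [fR − √((fR)² − 4 fR V_g)]/2 = [59.2 − √(59.2² − 4×59.2×8)]/2 = 9.54 m/s
Supergeostrophic (V > V_g = 8 m/s), as expected around a high.
Converting: 9.54 m/s × 3.6 = 34.4 km/h

34.4 km/h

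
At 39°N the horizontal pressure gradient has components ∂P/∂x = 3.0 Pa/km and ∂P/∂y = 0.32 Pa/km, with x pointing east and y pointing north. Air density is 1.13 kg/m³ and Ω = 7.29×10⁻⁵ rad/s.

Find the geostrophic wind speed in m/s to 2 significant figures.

29 m/s

Coriolis parameter at 39°N:
f = 2Ω sin φ = 2 × 7.29×10⁻⁵ × sin 39° = 9.18×10⁻⁵ s⁻¹
Component geostrophic relations (x east, y north):
u_g = −(1/(fρ)) ∂P/∂y,  v_g = (1/(fρ)) ∂P/∂x
u_g = −(0.32×10⁻³)/(9.18×10⁻⁵ × 1.13) = −3.09 m/s;  v_g = (3.0×10⁻³)/(9.18×10⁻⁵ × 1.13) = 28.9 m/s
|V_g| = √(u_g² + v_g²) = 29.1 m/s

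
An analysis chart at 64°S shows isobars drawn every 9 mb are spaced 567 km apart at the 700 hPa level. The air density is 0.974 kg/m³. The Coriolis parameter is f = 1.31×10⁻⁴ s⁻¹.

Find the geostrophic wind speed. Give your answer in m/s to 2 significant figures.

Pressure gradient: |∂P/∂n| = 900 Pa / 567000 m = 1.59×10⁻³ Pa/m
Geostrophic balance (pressure-gradient force = Coriolis force):
V_g = (1/(fρ)) |∂P/∂n| = 1.59×10⁻³ / (1.31×10⁻⁴ × 0.974) = 12.4 m/s

12 m/s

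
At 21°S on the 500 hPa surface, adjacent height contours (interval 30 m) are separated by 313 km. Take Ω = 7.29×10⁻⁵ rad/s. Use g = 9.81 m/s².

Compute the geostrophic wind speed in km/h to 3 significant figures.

64.8 km/h

Coriolis parameter at 21°S:
f = 2Ω sin φ = 2 × 7.29×10⁻⁵ × sin 21° = 5.23×10⁻⁵ s⁻¹
Height gradient: |∂Z/∂n| = 30 m / 313000 m = 9.58×10⁻⁵
On a pressure surface, geostrophic balance gives V_g = (g/f)|∂Z/∂n|:
V_g = 9.81 × 9.58×10⁻⁵ / 5.23×10⁻⁵ = 18.0 m/s
Converting: 18.0 m/s × 3.6 = 64.8 km/h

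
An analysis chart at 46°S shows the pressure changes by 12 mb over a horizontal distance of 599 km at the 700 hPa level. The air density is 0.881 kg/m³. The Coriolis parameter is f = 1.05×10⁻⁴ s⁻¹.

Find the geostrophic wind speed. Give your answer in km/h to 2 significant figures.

Pressure gradient: |∂P/∂n| = 1200 Pa / 599000 m = 2.00×10⁻³ Pa/m
Geostrophic balance (pressure-gradient force = Coriolis force):
V_g = (1/(fρ)) |∂P/∂n| = 2.00×10⁻³ / (1.05×10⁻⁴ × 0.881) = 21.7 m/s
Converting: 21.7 m/s × 3.6 = 78 km/h

78 km/h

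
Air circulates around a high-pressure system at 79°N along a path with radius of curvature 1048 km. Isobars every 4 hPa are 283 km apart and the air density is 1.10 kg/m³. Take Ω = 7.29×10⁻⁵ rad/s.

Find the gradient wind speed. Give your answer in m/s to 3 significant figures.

Coriolis parameter at 79°N:
f = 2Ω sin φ = 2 × 7.29×10⁻⁵ × sin 79° = 1.43×10⁻⁴ s⁻¹
Pressure gradient: |∂P/∂n| = 400 Pa / 283000 m = 1.41×10⁻³ Pa/m
Geostrophic speed: V_g = |∂P/∂n|/(fρ) = 1.41×10⁻³/(1.43×10⁻⁴ × 1.10) = 8.98 m/s
Around a high, pressure-gradient force acts outward with centrifugal, so Coriolis balances both:
fV = (1/ρ)|∂P/∂n| + V²/R  →  V² − fR·V + fR·V_g = 0
With fR = 1.43×10⁻⁴ × 1048×10³ m = 150 m/s:
V = [fR − √((fR)² − 4 fR V_g)]/2 = [150 − √(150² − 4×150×8.98)]/2 = 9.59 m/s
Supergeostrophic (V > V_g = 8.98 m/s), as expected around a high.

9.59 m/s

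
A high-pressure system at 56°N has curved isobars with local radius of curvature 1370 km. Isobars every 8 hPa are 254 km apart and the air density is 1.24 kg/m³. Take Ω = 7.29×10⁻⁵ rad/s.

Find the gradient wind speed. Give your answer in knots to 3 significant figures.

Coriolis parameter at 56°N:
f = 2Ω sin φ = 2 × 7.29×10⁻⁵ × sin 56° = 1.21×10⁻⁴ s⁻¹
Pressure gradient: |∂P/∂n| = 800 Pa / 254000 m = 3.15×10⁻³ Pa/m
Geostrophic speed: V_g = |∂P/∂n|/(fρ) = 3.15×10⁻³/(1.21×10⁻⁴ × 1.24) = 21.0 m/s
Around a high, pressure-gradient force acts outward with centrifugal, so Coriolis balances both:
fV = (1/ρ)|∂P/∂n| + V²/R  →  V² − fR·V + fR·V_g = 0
With fR = 1.21×10⁻⁴ × 1370×10³ m = 166 m/s:
V = [fR − √((fR)² − 4 fR V_g)]/2 = [166 − √(166² − 4×166×21)]/2 = 24.7 m/s
Supergeostrophic (V > V_g = 21 m/s), as expected around a high.
Converting: 24.7 m/s × 1.944 = 48.0 knots

48.0 knots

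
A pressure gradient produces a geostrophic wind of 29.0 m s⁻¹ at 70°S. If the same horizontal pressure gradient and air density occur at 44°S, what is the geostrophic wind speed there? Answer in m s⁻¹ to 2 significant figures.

39 m s⁻¹

With the same pressure gradient and density, V_g ∝ 1/f ∝ 1/sin φ.
V₂ = V₁ · sin φ₁ / sin φ₂ = 29.0 × sin 70° / sin 44°
V₂ = 29.0 × 0.9397/0.6947 = 39 m s⁻¹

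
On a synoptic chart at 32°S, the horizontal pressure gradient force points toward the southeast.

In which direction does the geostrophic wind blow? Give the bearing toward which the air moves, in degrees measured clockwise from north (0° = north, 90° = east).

The pressure-gradient force points toward the southeast (bearing 135°).
Geostrophic balance: in the Southern Hemisphere the Coriolis force deflects motion to the left, so the geostrophic wind blows 90° to the left of the pressure-gradient force (low pressure on the right).
Rotating 135° by 90° counterclockwise gives 045° — the wind blows toward the northeast.

045°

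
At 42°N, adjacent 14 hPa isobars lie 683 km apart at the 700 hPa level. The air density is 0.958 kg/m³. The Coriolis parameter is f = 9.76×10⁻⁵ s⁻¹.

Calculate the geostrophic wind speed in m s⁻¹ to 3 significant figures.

Pressure gradient: |∂P/∂n| = 1400 Pa / 683000 m = 2.05×10⁻³ Pa/m
Geostrophic balance (pressure-gradient force = Coriolis force):
V_g = (1/(fρ)) |∂P/∂n| = 2.05×10⁻³ / (9.76×10⁻⁵ × 0.958) = 21.9 m/s

21.9 m s⁻¹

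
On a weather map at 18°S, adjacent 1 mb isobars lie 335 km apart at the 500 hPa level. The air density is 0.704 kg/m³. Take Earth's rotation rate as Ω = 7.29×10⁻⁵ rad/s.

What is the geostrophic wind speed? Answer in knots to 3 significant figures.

18.3 knots

Coriolis parameter at 18°S:
f = 2Ω sin φ = 2 × 7.29×10⁻⁵ × sin 18° = 4.51×10⁻⁵ s⁻¹
Pressure gradient: |∂P/∂n| = 100 Pa / 335000 m = 2.99×10⁻⁴ Pa/m
Geostrophic balance (pressure-gradient force = Coriolis force):
V_g = (1/(fρ)) |∂P/∂n| = 2.99×10⁻⁴ / (4.51×10⁻⁵ × 0.704) = 9.41 m/s
Converting: 9.41 m/s × 1.944 = 18.3 knots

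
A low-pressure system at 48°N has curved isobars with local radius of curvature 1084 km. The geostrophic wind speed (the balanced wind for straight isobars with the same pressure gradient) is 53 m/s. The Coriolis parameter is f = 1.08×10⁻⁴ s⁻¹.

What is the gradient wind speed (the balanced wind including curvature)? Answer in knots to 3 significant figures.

77.0 knots

Around a low, centrifugal force acts outward with Coriolis, so pressure-gradient force balances both:
(1/ρ)|∂P/∂n| = fV + V²/R  →  V² + fR·V − fR·V_g = 0
With fR = 1.08×10⁻⁴ × 1084×10³ m = 117 m/s:
V = [−fR + √((fR)² + 4 fR V_g)]/2 = [−117 + √(117² + 4×117×53)]/2 = 39.6 m/s
Subgeostrophic (V < V_g = 53 m/s), as expected around a low.
Converting: 39.6 m/s × 1.944 = 77.0 knots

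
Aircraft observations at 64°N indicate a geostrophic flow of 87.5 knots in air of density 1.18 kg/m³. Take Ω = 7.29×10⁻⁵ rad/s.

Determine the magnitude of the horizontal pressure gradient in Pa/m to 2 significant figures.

7.0×10⁻³ Pa/m

Coriolis parameter at 64°N:
f = 2Ω sin φ = 2 × 7.29×10⁻⁵ × sin 64° = 1.31×10⁻⁴ s⁻¹
Wind speed in SI: 87.5 knots = 45.0 m/s
Geostrophic balance rearranged: |∂P/∂n| = f ρ V_g
|∂P/∂n| = 1.31×10⁻⁴ × 1.18 × 45.0 = 6.96×10⁻³ Pa/m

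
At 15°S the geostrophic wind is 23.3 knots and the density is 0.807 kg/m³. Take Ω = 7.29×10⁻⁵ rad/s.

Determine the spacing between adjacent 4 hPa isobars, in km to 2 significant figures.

1100 km

Coriolis parameter at 15°S:
f = 2Ω sin φ = 2 × 7.29×10⁻⁵ × sin 15° = 3.77×10⁻⁵ s⁻¹
Wind speed in SI: 23.3 knots = 12.0 m/s
Geostrophic balance rearranged: |∂P/∂n| = f ρ V_g
|∂P/∂n| = 3.77×10⁻⁵ × 0.807 × 12.0 = 3.65×10⁻⁴ Pa/m
Isobar spacing: Δn = ΔP/|∂P/∂n| = 400 Pa / 3.65×10⁻⁴ Pa/m = 1095819 m ≈ 1100 km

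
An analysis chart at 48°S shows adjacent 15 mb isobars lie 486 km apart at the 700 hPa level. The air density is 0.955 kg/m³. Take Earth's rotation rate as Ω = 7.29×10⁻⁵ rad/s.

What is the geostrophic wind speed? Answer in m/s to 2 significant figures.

Coriolis parameter at 48°S:
f = 2Ω sin φ = 2 × 7.29×10⁻⁵ × sin 48° = 1.08×10⁻⁴ s⁻¹
Pressure gradient: |∂P/∂n| = 1500 Pa / 486000 m = 3.09×10⁻³ Pa/m
Geostrophic balance (pressure-gradient force = Coriolis force):
V_g = (1/(fρ)) |∂P/∂n| = 3.09×10⁻³ / (1.08×10⁻⁴ × 0.955) = 29.8 m/s

30 m/s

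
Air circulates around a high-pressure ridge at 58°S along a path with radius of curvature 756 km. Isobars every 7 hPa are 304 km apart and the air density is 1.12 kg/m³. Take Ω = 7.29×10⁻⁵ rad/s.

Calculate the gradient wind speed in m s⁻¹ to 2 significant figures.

22 m s⁻¹

Coriolis parameter at 58°S:
f = 2Ω sin φ = 2 × 7.29×10⁻⁵ × sin 58° = 1.24×10⁻⁴ s⁻¹
Pressure gradient: |∂P/∂n| = 700 Pa / 304000 m = 2.30×10⁻³ Pa/m
Geostrophic speed: V_g = |∂P/∂n|/(fρ) = 2.30×10⁻³/(1.24×10⁻⁴ × 1.12) = 16.6 m/s
Around a high, pressure-gradient force acts outward with centrifugal, so Coriolis balances both:
fV = (1/ρ)|∂P/∂n| + V²/R  →  V² − fR·V + fR·V_g = 0
With fR = 1.24×10⁻⁴ × 756×10³ m = 93.5 m/s:
V = [fR − √((fR)² − 4 fR V_g)]/2 = [93.5 − √(93.5² − 4×93.5×16.6)]/2 = 21.6 m/s
Supergeostrophic (V > V_g = 16.6 m/s), as expected around a high.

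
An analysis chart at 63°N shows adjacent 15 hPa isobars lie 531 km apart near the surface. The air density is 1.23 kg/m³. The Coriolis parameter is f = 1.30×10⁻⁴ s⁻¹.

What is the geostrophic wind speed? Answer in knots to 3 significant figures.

34.3 knots

Pressure gradient: |∂P/∂n| = 1500 Pa / 531000 m = 2.82×10⁻³ Pa/m
Geostrophic balance (pressure-gradient force = Coriolis force):
V_g = (1/(fρ)) |∂P/∂n| = 2.82×10⁻³ / (1.30×10⁻⁴ × 1.23) = 17.7 m/s
Converting: 17.7 m/s × 1.944 = 34.3 knots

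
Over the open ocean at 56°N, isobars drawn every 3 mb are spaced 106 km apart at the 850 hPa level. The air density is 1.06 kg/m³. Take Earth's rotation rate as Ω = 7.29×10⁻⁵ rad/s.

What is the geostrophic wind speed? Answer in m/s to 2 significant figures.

22 m/s

Coriolis parameter at 56°N:
f = 2Ω sin φ = 2 × 7.29×10⁻⁵ × sin 56° = 1.21×10⁻⁴ s⁻¹
Pressure gradient: |∂P/∂n| = 300 Pa / 106000 m = 2.83×10⁻³ Pa/m
Geostrophic balance (pressure-gradient force = Coriolis force):
V_g = (1/(fρ)) |∂P/∂n| = 2.83×10⁻³ / (1.21×10⁻⁴ × 1.06) = 22.1 m/s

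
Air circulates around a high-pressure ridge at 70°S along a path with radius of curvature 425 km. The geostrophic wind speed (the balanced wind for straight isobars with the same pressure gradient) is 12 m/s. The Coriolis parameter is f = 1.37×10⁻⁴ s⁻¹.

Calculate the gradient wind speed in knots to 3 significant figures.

32.9 knots

Around a high, pressure-gradient force acts outward with centrifugal, so Coriolis balances both:
fV = (1/ρ)|∂P/∂n| + V²/R  →  V² − fR·V + fR·V_g = 0
With fR = 1.37×10⁻⁴ × 425×10³ m = 58.2 m/s:
V = [fR − √((fR)² − 4 fR V_g)]/2 = [58.2 − √(58.2² − 4×58.2×12)]/2 = 16.9 m/s
Supergeostrophic (V > V_g = 12 m/s), as expected around a high.
Converting: 16.9 m/s × 1.944 = 32.9 knots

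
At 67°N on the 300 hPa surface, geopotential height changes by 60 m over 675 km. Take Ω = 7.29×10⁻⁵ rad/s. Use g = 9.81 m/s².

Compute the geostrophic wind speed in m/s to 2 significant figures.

Coriolis parameter at 67°N:
f = 2Ω sin φ = 2 × 7.29×10⁻⁵ × sin 67° = 1.34×10⁻⁴ s⁻¹
Height gradient: |∂Z/∂n| = 60 m / 675000 m = 8.89×10⁻⁵
On a pressure surface, geostrophic balance gives V_g = (g/f)|∂Z/∂n|:
V_g = 9.81 × 8.89×10⁻⁵ / 1.34×10⁻⁴ = 6.50 m/s

6.5 m/s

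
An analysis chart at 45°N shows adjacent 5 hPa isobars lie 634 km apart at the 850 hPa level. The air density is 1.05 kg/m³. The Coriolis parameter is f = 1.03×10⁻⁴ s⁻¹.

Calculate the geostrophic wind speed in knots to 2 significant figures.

Pressure gradient: |∂P/∂n| = 500 Pa / 634000 m = 7.89×10⁻⁴ Pa/m
Geostrophic balance (pressure-gradient force = Coriolis force):
V_g = (1/(fρ)) |∂P/∂n| = 7.89×10⁻⁴ / (1.03×10⁻⁴ × 1.05) = 7.29 m/s
Converting: 7.29 m/s × 1.944 = 14 knots

14 knots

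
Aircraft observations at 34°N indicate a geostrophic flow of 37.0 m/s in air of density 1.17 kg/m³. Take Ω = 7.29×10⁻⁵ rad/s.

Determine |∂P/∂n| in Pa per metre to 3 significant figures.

3.53×10⁻³ Pa/m

Coriolis parameter at 34°N:
f = 2Ω sin φ = 2 × 7.29×10⁻⁵ × sin 34° = 8.15×10⁻⁵ s⁻¹
Geostrophic balance rearranged: |∂P/∂n| = f ρ V_g
|∂P/∂n| = 8.15×10⁻⁵ × 1.17 × 37.0 = 3.53×10⁻³ Pa/m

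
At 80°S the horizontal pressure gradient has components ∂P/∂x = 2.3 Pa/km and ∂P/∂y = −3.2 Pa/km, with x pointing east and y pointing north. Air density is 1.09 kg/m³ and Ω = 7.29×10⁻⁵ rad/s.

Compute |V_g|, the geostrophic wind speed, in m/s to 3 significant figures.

Coriolis parameter at 80°S:
f = 2Ω sin φ = 2 × 7.29×10⁻⁵ × sin 80° = 1.44×10⁻⁴ s⁻¹
In the Southern Hemisphere f is negative: f = −1.44×10⁻⁴ s⁻¹.
Component geostrophic relations (x east, y north):
u_g = −(1/(fρ)) ∂P/∂y,  v_g = (1/(fρ)) ∂P/∂x
u_g = −(−3.2×10⁻³)/(−1.44×10⁻⁴ × 1.09) = −20.4 m/s;  v_g = (2.3×10⁻³)/(−1.44×10⁻⁴ × 1.09) = −14.7 m/s
|V_g| = √(u_g² + v_g²) = 25.2 m/s

25.2 m/s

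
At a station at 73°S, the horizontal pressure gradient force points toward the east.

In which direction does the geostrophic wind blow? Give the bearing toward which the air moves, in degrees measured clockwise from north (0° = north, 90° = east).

The pressure-gradient force points toward the east (bearing 090°).
Geostrophic balance: in the Southern Hemisphere the Coriolis force deflects motion to the left, so the geostrophic wind blows 90° to the left of the pressure-gradient force (low pressure on the right).
Rotating 090° by 90° counterclockwise gives 000° — the wind blows toward the north.

000°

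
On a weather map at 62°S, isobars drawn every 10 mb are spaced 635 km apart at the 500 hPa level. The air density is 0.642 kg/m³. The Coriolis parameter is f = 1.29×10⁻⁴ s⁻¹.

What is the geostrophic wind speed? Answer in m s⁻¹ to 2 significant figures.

Pressure gradient: |∂P/∂n| = 1000 Pa / 635000 m = 1.57×10⁻³ Pa/m
Geostrophic balance (pressure-gradient force = Coriolis force):
V_g = (1/(fρ)) |∂P/∂n| = 1.57×10⁻³ / (1.29×10⁻⁴ × 0.642) = 19.0 m/s

19 m s⁻¹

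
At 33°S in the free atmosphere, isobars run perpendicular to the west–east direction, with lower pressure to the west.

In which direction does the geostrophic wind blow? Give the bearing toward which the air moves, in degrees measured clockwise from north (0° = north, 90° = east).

180°

The pressure-gradient force points toward the west (bearing 270°).
Geostrophic balance: in the Southern Hemisphere the Coriolis force deflects motion to the left, so the geostrophic wind blows 90° to the left of the pressure-gradient force (low pressure on the right).
Rotating 270° by 90° counterclockwise gives 180° — the wind blows toward the south.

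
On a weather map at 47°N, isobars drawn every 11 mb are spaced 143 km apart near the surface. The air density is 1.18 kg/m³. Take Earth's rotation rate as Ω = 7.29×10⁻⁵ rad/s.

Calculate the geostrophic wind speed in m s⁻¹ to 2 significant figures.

61 m s⁻¹

Coriolis parameter at 47°N:
f = 2Ω sin φ = 2 × 7.29×10⁻⁵ × sin 47° = 1.07×10⁻⁴ s⁻¹
Pressure gradient: |∂P/∂n| = 1100 Pa / 143000 m = 7.69×10⁻³ Pa/m
Geostrophic balance (pressure-gradient force = Coriolis force):
V_g = (1/(fρ)) |∂P/∂n| = 7.69×10⁻³ / (1.07×10⁻⁴ × 1.18) = 61.1 m/s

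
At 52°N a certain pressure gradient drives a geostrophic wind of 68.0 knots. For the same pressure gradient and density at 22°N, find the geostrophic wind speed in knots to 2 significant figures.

140 knots

With the same pressure gradient and density, V_g ∝ 1/f ∝ 1/sin φ.
V₂ = V₁ · sin φ₁ / sin φ₂ = 68.0 × sin 52° / sin 22°
V₂ = 68.0 × 0.7880/0.3746 = 140 knots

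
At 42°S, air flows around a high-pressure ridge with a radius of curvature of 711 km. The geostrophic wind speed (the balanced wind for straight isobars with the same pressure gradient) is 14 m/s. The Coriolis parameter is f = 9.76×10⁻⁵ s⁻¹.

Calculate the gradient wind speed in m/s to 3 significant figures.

Around a high, pressure-gradient force acts outward with centrifugal, so Coriolis balances both:
fV = (1/ρ)|∂P/∂n| + V²/R  →  V² − fR·V + fR·V_g = 0
With fR = 9.76×10⁻⁵ × 711×10³ m = 69.4 m/s:
V = [fR − √((fR)² − 4 fR V_g)]/2 = [69.4 − √(69.4² − 4×69.4×14)]/2 = 19.5 m/s
Supergeostrophic (V > V_g = 14 m/s), as expected around a high.

19.5 m/s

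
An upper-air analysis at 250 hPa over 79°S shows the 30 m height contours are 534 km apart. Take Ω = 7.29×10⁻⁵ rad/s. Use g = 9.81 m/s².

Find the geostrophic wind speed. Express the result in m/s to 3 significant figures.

Coriolis parameter at 79°S:
f = 2Ω sin φ = 2 × 7.29×10⁻⁵ × sin 79° = 1.43×10⁻⁴ s⁻¹
Height gradient: |∂Z/∂n| = 30 m / 534000 m = 5.62×10⁻⁵
On a pressure surface, geostrophic balance gives V_g = (g/f)|∂Z/∂n|:
V_g = 9.81 × 5.62×10⁻⁵ / 1.43×10⁻⁴ = 3.85 m/s

3.85 m/s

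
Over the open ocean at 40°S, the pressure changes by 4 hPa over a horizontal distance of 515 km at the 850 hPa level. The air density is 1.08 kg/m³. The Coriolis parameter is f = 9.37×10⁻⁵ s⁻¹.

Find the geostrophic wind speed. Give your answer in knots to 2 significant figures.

15 knots

Pressure gradient: |∂P/∂n| = 400 Pa / 515000 m = 7.77×10⁻⁴ Pa/m
Geostrophic balance (pressure-gradient force = Coriolis force):
V_g = (1/(fρ)) |∂P/∂n| = 7.77×10⁻⁴ / (9.37×10⁻⁵ × 1.08) = 7.68 m/s
Converting: 7.68 m/s × 1.944 = 15 knots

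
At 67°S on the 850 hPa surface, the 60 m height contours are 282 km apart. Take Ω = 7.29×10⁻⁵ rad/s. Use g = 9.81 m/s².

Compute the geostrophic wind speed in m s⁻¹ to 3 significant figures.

Coriolis parameter at 67°S:
f = 2Ω sin φ = 2 × 7.29×10⁻⁵ × sin 67° = 1.34×10⁻⁴ s⁻¹
Height gradient: |∂Z/∂n| = 60 m / 282000 m = 2.13×10⁻⁴
On a pressure surface, geostrophic balance gives V_g = (g/f)|∂Z/∂n|:
V_g = 9.81 × 2.13×10⁻⁴ / 1.34×10⁻⁴ = 15.6 m/s

15.6 m s⁻¹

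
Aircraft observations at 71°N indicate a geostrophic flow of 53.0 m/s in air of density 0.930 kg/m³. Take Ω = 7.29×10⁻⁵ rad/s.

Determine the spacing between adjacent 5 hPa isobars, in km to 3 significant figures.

73.6 km

Coriolis parameter at 71°N:
f = 2Ω sin φ = 2 × 7.29×10⁻⁵ × sin 71° = 1.38×10⁻⁴ s⁻¹
Geostrophic balance rearranged: |∂P/∂n| = f ρ V_g
|∂P/∂n| = 1.38×10⁻⁴ × 0.930 × 53.0 = 6.79×10⁻³ Pa/m
Isobar spacing: Δn = ΔP/|∂P/∂n| = 500 Pa / 6.79×10⁻³ Pa/m = 73584 m ≈ 73.6 km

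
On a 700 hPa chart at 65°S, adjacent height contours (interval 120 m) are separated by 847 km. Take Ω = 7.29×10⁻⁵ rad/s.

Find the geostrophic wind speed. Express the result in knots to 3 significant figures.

20.4 knots

Coriolis parameter at 65°S:
f = 2Ω sin φ = 2 × 7.29×10⁻⁵ × sin 65° = 1.32×10⁻⁴ s⁻¹
Height gradient: |∂Z/∂n| = 120 m / 847000 m = 1.42×10⁻⁴
On a pressure surface, geostrophic balance gives V_g = (g/f)|∂Z/∂n|:
V_g = 9.81 × 1.42×10⁻⁴ / 1.32×10⁻⁴ = 10.5 m/s
Converting: 10.5 m/s × 1.944 = 20.4 knots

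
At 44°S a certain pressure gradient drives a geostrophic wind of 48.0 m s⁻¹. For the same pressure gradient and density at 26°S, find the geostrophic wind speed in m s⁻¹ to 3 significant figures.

76.1 m s⁻¹

With the same pressure gradient and density, V_g ∝ 1/f ∝ 1/sin φ.
V₂ = V₁ · sin φ₁ / sin φ₂ = 48.0 × sin 44° / sin 26°
V₂ = 48.0 × 0.6947/0.4384 = 76.1 m s⁻¹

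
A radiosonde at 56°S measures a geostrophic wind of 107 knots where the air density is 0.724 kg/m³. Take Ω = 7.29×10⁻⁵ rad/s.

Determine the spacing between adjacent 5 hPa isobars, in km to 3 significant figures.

104 km

Coriolis parameter at 56°S:
f = 2Ω sin φ = 2 × 7.29×10⁻⁵ × sin 56° = 1.21×10⁻⁴ s⁻¹
Wind speed in SI: 107 knots = 55.0 m/s
Geostrophic balance rearranged: |∂P/∂n| = f ρ V_g
|∂P/∂n| = 1.21×10⁻⁴ × 0.724 × 55.0 = 4.82×10⁻³ Pa/m
Isobar spacing: Δn = ΔP/|∂P/∂n| = 500 Pa / 4.82×10⁻³ Pa/m = 103795 m ≈ 104 km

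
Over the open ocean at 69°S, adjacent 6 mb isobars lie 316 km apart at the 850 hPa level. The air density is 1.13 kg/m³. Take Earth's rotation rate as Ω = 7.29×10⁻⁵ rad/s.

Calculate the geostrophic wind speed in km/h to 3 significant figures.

44.4 km/h

Coriolis parameter at 69°S:
f = 2Ω sin φ = 2 × 7.29×10⁻⁵ × sin 69° = 1.36×10⁻⁴ s⁻¹
Pressure gradient: |∂P/∂n| = 600 Pa / 316000 m = 1.90×10⁻³ Pa/m
Geostrophic balance (pressure-gradient force = Coriolis force):
V_g = (1/(fρ)) |∂P/∂n| = 1.90×10⁻³ / (1.36×10⁻⁴ × 1.13) = 12.3 m/s
Converting: 12.3 m/s × 3.6 = 44.4 km/h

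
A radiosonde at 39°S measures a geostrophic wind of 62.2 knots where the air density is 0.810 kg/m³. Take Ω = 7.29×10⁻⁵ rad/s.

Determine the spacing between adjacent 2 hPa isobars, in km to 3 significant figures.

84.1 km

Coriolis parameter at 39°S:
f = 2Ω sin φ = 2 × 7.29×10⁻⁵ × sin 39° = 9.18×10⁻⁵ s⁻¹
Wind speed in SI: 62.2 knots = 32.0 m/s
Geostrophic balance rearranged: |∂P/∂n| = f ρ V_g
|∂P/∂n| = 9.18×10⁻⁵ × 0.810 × 32.0 = 2.38×10⁻³ Pa/m
Isobar spacing: Δn = ΔP/|∂P/∂n| = 200 Pa / 2.38×10⁻³ Pa/m = 84098 m ≈ 84.1 km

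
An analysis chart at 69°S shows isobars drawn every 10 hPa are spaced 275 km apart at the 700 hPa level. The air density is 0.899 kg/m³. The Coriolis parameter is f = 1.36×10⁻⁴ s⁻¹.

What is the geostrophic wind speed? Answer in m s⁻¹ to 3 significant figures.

Pressure gradient: |∂P/∂n| = 1000 Pa / 275000 m = 3.64×10⁻³ Pa/m
Geostrophic balance (pressure-gradient force = Coriolis force):
V_g = (1/(fρ)) |∂P/∂n| = 3.64×10⁻³ / (1.36×10⁻⁴ × 0.899) = 29.7 m/s

29.7 m s⁻¹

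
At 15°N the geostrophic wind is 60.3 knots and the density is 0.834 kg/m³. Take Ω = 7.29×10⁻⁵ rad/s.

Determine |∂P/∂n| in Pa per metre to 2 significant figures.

9.8×10⁻⁴ Pa/m

Coriolis parameter at 15°N:
f = 2Ω sin φ = 2 × 7.29×10⁻⁵ × sin 15° = 3.77×10⁻⁵ s⁻¹
Wind speed in SI: 60.3 knots = 31.0 m/s
Geostrophic balance rearranged: |∂P/∂n| = f ρ V_g
|∂P/∂n| = 3.77×10⁻⁵ × 0.834 × 31.0 = 9.76×10⁻⁴ Pa/m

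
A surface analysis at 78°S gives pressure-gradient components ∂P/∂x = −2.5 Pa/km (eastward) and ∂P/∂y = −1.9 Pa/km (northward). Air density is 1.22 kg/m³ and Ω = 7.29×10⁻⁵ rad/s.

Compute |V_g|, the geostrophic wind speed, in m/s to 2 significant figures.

Coriolis parameter at 78°S:
f = 2Ω sin φ = 2 × 7.29×10⁻⁵ × sin 78° = 1.43×10⁻⁴ s⁻¹
In the Southern Hemisphere f is negative: f = −1.43×10⁻⁴ s⁻¹.
Component geostrophic relations (x east, y north):
u_g = −(1/(fρ)) ∂P/∂y,  v_g = (1/(fρ)) ∂P/∂x
u_g = −(−1.9×10⁻³)/(−1.43×10⁻⁴ × 1.22) = −10.9 m/s;  v_g = (−2.5×10⁻³)/(−1.43×10⁻⁴ × 1.22) = 14.4 m/s
|V_g| = √(u_g² + v_g²) = 18.0 m/s

18 m/s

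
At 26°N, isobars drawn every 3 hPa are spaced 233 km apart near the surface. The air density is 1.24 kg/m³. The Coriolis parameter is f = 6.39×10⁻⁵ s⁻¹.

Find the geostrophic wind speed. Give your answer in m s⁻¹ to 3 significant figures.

16.2 m s⁻¹

Pressure gradient: |∂P/∂n| = 300 Pa / 233000 m = 1.29×10⁻³ Pa/m
Geostrophic balance (pressure-gradient force = Coriolis force):
V_g = (1/(fρ)) |∂P/∂n| = 1.29×10⁻³ / (6.39×10⁻⁵ × 1.24) = 16.2 m/s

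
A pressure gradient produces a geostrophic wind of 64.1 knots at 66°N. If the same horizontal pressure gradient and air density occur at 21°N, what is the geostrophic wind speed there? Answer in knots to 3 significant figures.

With the same pressure gradient and density, V_g ∝ 1/f ∝ 1/sin φ.
V₂ = V₁ · sin φ₁ / sin φ₂ = 64.1 × sin 66° / sin 21°
V₂ = 64.1 × 0.9135/0.3584 = 163 knots

163 knots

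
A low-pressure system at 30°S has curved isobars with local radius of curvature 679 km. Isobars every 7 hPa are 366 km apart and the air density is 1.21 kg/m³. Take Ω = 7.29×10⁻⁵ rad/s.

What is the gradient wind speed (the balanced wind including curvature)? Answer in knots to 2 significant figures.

32 knots

Coriolis parameter at 30°S:
f = 2Ω sin φ = 2 × 7.29×10⁻⁵ × sin 30° = 7.29×10⁻⁵ s⁻¹
Pressure gradient: |∂P/∂n| = 700 Pa / 366000 m = 1.91×10⁻³ Pa/m
Geostrophic speed: V_g = |∂P/∂n|/(fρ) = 1.91×10⁻³/(7.29×10⁻⁵ × 1.21) = 21.7 m/s
Around a low, centrifugal force acts outward with Coriolis, so pressure-gradient force balances both:
(1/ρ)|∂P/∂n| = fV + V²/R  →  V² + fR·V − fR·V_g = 0
With fR = 7.29×10⁻⁵ × 679×10³ m = 49.5 m/s:
V = [−fR + √((fR)² + 4 fR V_g)]/2 = [−49.5 + √(49.5² + 4×49.5×21.7)]/2 = 16.3 m/s
Subgeostrophic (V < V_g = 21.7 m/s), as expected around a low.
Converting: 16.3 m/s × 1.944 = 32 knots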